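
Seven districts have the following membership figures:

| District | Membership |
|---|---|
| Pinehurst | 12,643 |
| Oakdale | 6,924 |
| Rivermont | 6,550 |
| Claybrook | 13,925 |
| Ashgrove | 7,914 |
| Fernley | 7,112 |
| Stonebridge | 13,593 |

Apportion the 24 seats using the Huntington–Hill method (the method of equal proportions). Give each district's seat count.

Pinehurst 4, Oakdale 2, Rivermont 2, Claybrook 5, Ashgrove 3, Fernley 3, Stonebridge 5

With divisor 2865: modified quotas Pinehurst 4.413, Oakdale 2.417, Rivermont 2.286, Claybrook 4.860, Ashgrove 2.762, Fernley 2.482, Stonebridge 4.745.
Geometric-mean thresholds: Pinehurst √(4·5)=4.472, Oakdale √(2·3)=2.449, Rivermont √(2·3)=2.449, Claybrook √(4·5)=4.472, Ashgrove √(2·3)=2.449, Fernley √(2·3)=2.449, Stonebridge √(4·5)=4.472.
Each quota rounded against its threshold gives Pinehurst 4, Oakdale 2, Rivermont 2, Claybrook 5, Ashgrove 3, Fernley 3, Stonebridge 5 (total 24).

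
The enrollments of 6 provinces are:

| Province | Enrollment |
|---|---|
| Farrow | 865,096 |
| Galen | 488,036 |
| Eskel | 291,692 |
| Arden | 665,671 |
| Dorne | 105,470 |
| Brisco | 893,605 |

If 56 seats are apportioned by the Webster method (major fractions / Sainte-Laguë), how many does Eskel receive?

Standard divisor 3309570/56 ≈ 59099.464; standard quotas: Farrow 14.638, Galen 8.258, Eskel 4.936, Arden 11.264, Dorne 1.785, Brisco 15.120.
Rounding to the nearest integer gives Farrow 15, Galen 8, Eskel 5, Arden 11, Dorne 2, Brisco 15 — total 56, matching the house size, so no adjustment is needed.
Eskel receives 5.

5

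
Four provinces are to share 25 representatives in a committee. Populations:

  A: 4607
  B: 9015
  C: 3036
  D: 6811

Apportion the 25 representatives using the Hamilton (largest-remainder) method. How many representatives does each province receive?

The standard divisor is 23469/25 ≈ 938.76.
Standard quotas: A 4.9075, B 9.6031, C 3.2341, D 7.2553.
Lower quotas: A 4, B 9, C 3, D 7 (sum 23, leaving 2 seats).
Remainders in descending order: A 0.9075, B 0.6031, D 0.2553, C 0.2341.
The surplus seats go to A, B.

A 5, B 10, C 3, D 7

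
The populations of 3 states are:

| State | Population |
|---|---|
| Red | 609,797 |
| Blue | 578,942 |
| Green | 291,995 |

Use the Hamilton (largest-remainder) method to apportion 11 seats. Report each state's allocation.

Red: 5; Blue: 4; Green: 2

Standard divisor: 1480734 ÷ 11 ≈ 134612.182.
Standard quotas: Red 4.5300, Blue 4.3008, Green 2.1692.
Lower quotas: Red 4, Blue 4, Green 2 (sum 10, leaving 1 seat).
Remainders in descending order: Red 0.5300, Blue 0.3008, Green 0.1692.
Largest remainder: Red receives the extra seat.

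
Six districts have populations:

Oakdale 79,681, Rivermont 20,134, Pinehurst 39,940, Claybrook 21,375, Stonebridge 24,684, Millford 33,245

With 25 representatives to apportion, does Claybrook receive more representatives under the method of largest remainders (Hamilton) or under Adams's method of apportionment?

Hamilton: Oakdale 9, Rivermont 2, Pinehurst 5, Claybrook 2, Stonebridge 3, Millford 4.
Adams: Oakdale 8, Rivermont 3, Pinehurst 4, Claybrook 3, Stonebridge 3, Millford 4.
Claybrook gets 2 under Hamilton and 3 under Adams.

Adams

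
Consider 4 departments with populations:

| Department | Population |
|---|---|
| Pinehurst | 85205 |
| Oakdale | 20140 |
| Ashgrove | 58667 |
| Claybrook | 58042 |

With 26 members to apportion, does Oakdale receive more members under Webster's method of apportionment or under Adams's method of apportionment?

Adams

Webster: Pinehurst 10, Oakdale 2, Ashgrove 7, Claybrook 7.
Adams: Pinehurst 9, Oakdale 3, Ashgrove 7, Claybrook 7.
Oakdale gets 2 under Webster and 3 under Adams.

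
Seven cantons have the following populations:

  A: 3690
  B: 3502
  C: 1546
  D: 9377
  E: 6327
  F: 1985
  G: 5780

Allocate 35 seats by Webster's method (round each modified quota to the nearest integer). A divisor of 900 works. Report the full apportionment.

With modified divisor 900: modified quotas A 4.100, B 3.891, C 1.718, D 10.419, E 7.030, F 2.206, G 6.422.
Rounding to the nearest integer: A 4, B 4, C 2, D 10, E 7, F 2, G 6 (total 35).

A 4, B 4, C 2, D 10, E 7, F 2, G 6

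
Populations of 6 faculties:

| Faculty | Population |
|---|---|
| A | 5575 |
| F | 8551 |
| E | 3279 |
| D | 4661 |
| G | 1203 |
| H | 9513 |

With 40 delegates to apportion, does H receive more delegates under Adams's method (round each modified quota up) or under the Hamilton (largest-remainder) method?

Adams: A 7, F 10, E 4, D 6, G 2, H 11.
Hamilton: A 7, F 10, E 4, D 6, G 1, H 12.
H gets 11 under Adams and 12 under Hamilton.

Hamilton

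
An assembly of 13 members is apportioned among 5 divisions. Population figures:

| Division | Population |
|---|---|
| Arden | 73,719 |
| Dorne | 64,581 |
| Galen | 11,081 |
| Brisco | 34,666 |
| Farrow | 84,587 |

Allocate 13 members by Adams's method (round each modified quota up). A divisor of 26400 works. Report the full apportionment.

With modified divisor 26400: modified quotas Arden 2.792, Dorne 2.446, Galen 0.420, Brisco 1.313, Farrow 3.204.
Rounding up: Arden 3, Dorne 3, Galen 1, Brisco 2, Farrow 4 (total 13).

Arden=3, Dorne=3, Galen=1, Brisco=2, Farrow=4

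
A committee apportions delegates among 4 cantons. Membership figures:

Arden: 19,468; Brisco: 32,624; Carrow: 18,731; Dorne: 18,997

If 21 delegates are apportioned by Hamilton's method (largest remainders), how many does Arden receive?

5

The standard divisor is 89820/21 ≈ 4277.143.
Standard quotas: Arden 4.5516, Brisco 7.6275, Carrow 4.3793, Dorne 4.4415.
Lower quotas: Arden 4, Brisco 7, Carrow 4, Dorne 4 (sum 19, leaving 2 seats).
Remainders in descending order: Brisco 0.6275, Arden 0.5516, Dorne 0.4415, Carrow 0.3793.
The surplus seats go to Brisco, Arden.
Arden receives 5.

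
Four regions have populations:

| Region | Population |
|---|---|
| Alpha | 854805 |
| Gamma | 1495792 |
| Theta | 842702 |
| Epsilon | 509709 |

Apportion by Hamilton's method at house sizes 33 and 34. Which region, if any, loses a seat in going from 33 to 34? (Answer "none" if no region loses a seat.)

Epsilon

At 33 seats: Alpha 8, Gamma 13, Theta 7, Epsilon 5.
At 34 seats: Alpha 8, Gamma 14, Theta 8, Epsilon 4.
Epsilon drops from 5 to 4.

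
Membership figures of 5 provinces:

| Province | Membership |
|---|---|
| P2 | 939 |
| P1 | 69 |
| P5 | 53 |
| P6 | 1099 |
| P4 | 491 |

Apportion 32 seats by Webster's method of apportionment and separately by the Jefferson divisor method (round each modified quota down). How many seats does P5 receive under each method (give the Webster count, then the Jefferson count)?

Webster: P2 11, P1 1, P5 1, P6 13, P4 6.
Jefferson: P2 12, P1 0, P5 0, P6 14, P4 6.
P5 gets 1 under Webster and 0 under Jefferson.

1 and 0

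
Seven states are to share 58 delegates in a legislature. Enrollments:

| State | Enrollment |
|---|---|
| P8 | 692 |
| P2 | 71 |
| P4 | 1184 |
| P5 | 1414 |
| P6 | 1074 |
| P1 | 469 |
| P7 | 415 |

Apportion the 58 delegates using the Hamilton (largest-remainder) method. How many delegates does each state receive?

The standard divisor is 5319/58 ≈ 91.707.
Standard quotas: P8 7.546, P2 0.774, P4 12.911, P5 15.419, P6 11.711, P1 5.114, P7 4.525.
Lower quotas: P8 7, P2 0, P4 12, P5 15, P6 11, P1 5, P7 4 (sum 54, leaving 4 seats).
Remainders in descending order: P4 0.911, P2 0.774, P6 0.711, P8 0.546, P7 0.525, P5 0.419, P1 0.114.
Largest remainders: P4, P2, P6, P8 receive the extra seats.

P8 8, P2 1, P4 13, P5 15, P6 12, P1 5, P7 4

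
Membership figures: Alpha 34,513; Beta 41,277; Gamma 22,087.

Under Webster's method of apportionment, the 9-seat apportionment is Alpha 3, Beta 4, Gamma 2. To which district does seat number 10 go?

Alpha

Priority for the next seat is population ÷ (current seats + 0.5).
Priorities: Alpha 9860.857, Beta 9172.667, Gamma 8834.800.
Highest priority: Alpha.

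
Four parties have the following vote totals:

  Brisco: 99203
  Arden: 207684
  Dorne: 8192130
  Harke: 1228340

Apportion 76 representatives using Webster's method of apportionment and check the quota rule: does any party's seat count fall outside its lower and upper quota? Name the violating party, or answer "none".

Dorne

Standard quotas: Brisco 0.775, Arden 1.623, Dorne 64.005, Harke 9.597.
Webster allocation: Brisco 1, Arden 2, Dorne 63, Harke 10.
Dorne has quota 64.005 (lower 64, upper 65) but receives 63 — outside the quota interval.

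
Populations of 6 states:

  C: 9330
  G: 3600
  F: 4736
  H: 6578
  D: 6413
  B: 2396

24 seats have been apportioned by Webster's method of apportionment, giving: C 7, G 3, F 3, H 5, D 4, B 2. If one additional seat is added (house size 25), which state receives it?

Priority for the next seat is population ÷ (current seats + 0.5).
Priorities: C 1244.000, G 1028.571, F 1353.143, H 1196.000, D 1425.111, B 958.400.
Highest priority: D.

D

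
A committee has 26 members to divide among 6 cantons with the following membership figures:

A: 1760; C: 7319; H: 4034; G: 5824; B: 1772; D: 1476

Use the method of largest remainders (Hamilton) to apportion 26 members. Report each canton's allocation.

A: 2; C: 8; H: 5; G: 7; B: 2; D: 2

The standard divisor is 22185/26 ≈ 853.269.
Standard quotas: A 2.0627, C 8.5776, H 4.7277, G 6.8255, B 2.0767, D 1.7298.
Lower quotas: A 2, C 8, H 4, G 6, B 2, D 1 (sum 23, leaving 3 seats).
Remainders in descending order: G 0.8255, D 0.7298, H 0.7277, C 0.5776, B 0.0767, A 0.0627.
The surplus seats go to G, D, H.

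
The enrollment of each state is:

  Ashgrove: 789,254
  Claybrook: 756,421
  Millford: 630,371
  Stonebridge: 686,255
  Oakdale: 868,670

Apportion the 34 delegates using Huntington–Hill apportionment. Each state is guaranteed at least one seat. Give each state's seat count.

Ashgrove: 7; Claybrook: 7; Millford: 6; Stonebridge: 6; Oakdale: 8

With divisor 110490: modified quotas Ashgrove 7.143, Claybrook 6.846, Millford 5.705, Stonebridge 6.211, Oakdale 7.862.
Geometric-mean thresholds: Ashgrove √(7·8)=7.483, Claybrook √(6·7)=6.481, Millford √(5·6)=5.477, Stonebridge √(6·7)=6.481, Oakdale √(7·8)=7.483.
Each quota rounded against its threshold gives Ashgrove 7, Claybrook 7, Millford 6, Stonebridge 6, Oakdale 8 (total 34).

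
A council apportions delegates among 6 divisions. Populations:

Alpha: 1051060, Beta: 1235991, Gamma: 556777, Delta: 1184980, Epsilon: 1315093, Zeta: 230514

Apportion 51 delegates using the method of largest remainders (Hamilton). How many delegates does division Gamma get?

5

Total 5574415; standard divisor 5574415/51 ≈ 109302.255.
Standard quotas: Alpha 9.6161, Beta 11.3080, Gamma 5.0939, Delta 10.8413, Epsilon 12.0317, Zeta 2.1090.
Lower quotas: Alpha 9, Beta 11, Gamma 5, Delta 10, Epsilon 12, Zeta 2 (sum 49, leaving 2 seats).
Remainders in descending order: Delta 0.8413, Alpha 0.6161, Beta 0.3080, Zeta 0.1090, Gamma 0.0939, Epsilon 0.0317.
The surplus seats go to Delta, Alpha.
Gamma receives 5.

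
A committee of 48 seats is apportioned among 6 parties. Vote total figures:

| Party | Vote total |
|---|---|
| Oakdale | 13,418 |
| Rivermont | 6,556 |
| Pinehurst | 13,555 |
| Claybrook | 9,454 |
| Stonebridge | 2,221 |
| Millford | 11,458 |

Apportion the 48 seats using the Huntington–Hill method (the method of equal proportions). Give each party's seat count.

With divisor 1188: modified quotas Oakdale 11.295, Rivermont 5.519, Pinehurst 11.410, Claybrook 7.958, Stonebridge 1.870, Millford 9.645.
Geometric-mean thresholds: Oakdale √(11·12)=11.489, Rivermont √(5·6)=5.477, Pinehurst √(11·12)=11.489, Claybrook √(7·8)=7.483, Stonebridge √(1·2)=1.414, Millford √(9·10)=9.487.
Each quota rounded against its threshold gives Oakdale 11, Rivermont 6, Pinehurst 11, Claybrook 8, Stonebridge 2, Millford 10 (total 48).

Oakdale 11, Rivermont 6, Pinehurst 11, Claybrook 8, Stonebridge 2, Millford 10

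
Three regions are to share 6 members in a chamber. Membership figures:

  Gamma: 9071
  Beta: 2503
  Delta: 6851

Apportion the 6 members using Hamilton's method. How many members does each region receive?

Gamma 3; Beta 1; Delta 2

The standard divisor is 18425/6 ≈ 3070.833.
Standard quotas: Gamma 2.9539, Beta 0.8151, Delta 2.2310.
Lower quotas: Gamma 2, Beta 0, Delta 2 (sum 4, leaving 2 seats).
Remainders in descending order: Gamma 0.9539, Beta 0.8151, Delta 0.2310.
The surplus seats go to Gamma, Beta.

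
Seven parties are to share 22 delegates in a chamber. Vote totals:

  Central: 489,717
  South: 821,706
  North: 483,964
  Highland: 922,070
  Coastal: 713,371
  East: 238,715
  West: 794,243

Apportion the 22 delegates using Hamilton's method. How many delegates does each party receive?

Standard divisor: 4463786 ÷ 22 ≈ 202899.364.
Standard quotas: Central 2.4136, South 4.0498, North 2.3852, Highland 4.5445, Coastal 3.5159, East 1.1765, West 3.9145.
Lower quotas: Central 2, South 4, North 2, Highland 4, Coastal 3, East 1, West 3 (sum 19, leaving 3 seats).
Remainders in descending order: West 0.9145, Highland 0.5445, Coastal 0.5159, Central 0.4136, North 0.3852, East 0.1765, South 0.0498.
Largest remainders: West, Highland, Coastal receive the extra seats.

Central: 2, South: 4, North: 2, Highland: 5, Coastal: 4, East: 1, West: 4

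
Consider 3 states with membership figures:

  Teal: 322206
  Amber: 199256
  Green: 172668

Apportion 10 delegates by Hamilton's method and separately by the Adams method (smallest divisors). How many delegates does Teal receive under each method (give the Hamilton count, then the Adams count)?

5 and 4

Hamilton: Teal 5, Amber 3, Green 2.
Adams: Teal 4, Amber 3, Green 3.
Teal gets 5 under Hamilton and 4 under Adams.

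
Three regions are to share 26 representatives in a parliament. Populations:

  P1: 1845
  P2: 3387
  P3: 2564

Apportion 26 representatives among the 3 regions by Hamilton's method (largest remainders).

P1 6; P2 11; P3 9

The standard divisor is 7796/26 ≈ 299.846.
Standard quotas: P1 6.153, P2 11.296, P3 8.551.
Lower quotas: P1 6, P2 11, P3 8 (sum 25, leaving 1 seat).
Remainders in descending order: P3 0.551, P2 0.296, P1 0.153.
The surplus seat goes to P3.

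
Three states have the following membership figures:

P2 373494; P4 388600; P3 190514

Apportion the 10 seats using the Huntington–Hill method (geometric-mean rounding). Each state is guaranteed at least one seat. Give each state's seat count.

With divisor 97356: modified quotas P2 3.836, P4 3.992, P3 1.957.
Geometric-mean thresholds: P2 √(3·4)=3.464, P4 √(3·4)=3.464, P3 √(1·2)=1.414.
Each quota rounded against its threshold gives P2 4, P4 4, P3 2 (total 10).

P2 4; P4 4; P3 2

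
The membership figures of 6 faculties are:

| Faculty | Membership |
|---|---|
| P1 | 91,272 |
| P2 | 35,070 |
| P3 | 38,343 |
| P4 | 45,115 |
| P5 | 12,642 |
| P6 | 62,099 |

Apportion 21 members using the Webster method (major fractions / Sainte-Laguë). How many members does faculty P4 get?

Standard divisor 284541/21 ≈ 13549.571; standard quotas: P1 6.736, P2 2.588, P3 2.830, P4 3.330, P5 0.933, P6 4.583.
Rounding to the nearest integer gives 7, 3, 3, 3, 1, 5 = 22 seats, so the divisor must be adjusted.
With modified divisor 13900: modified quotas P1 6.566, P2 2.523, P3 2.758, P4 3.246, P5 0.909, P6 4.468.
Rounding to the nearest integer: P1 7, P2 3, P3 3, P4 3, P5 1, P6 4 (total 21).
P4 receives 3.

3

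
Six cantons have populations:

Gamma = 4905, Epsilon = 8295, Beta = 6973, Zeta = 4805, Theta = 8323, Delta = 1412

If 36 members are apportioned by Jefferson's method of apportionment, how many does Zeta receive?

Standard divisor 34713/36 ≈ 964.25; standard quotas: Gamma 5.087, Epsilon 8.603, Beta 7.232, Zeta 4.983, Theta 8.632, Delta 1.464.
Rounding down gives 5, 8, 7, 4, 8, 1 = 33 seats, so the divisor must be adjusted.
With modified divisor 900: modified quotas Gamma 5.450, Epsilon 9.217, Beta 7.748, Zeta 5.339, Theta 9.248, Delta 1.569.
Rounding down: Gamma 5, Epsilon 9, Beta 7, Zeta 5, Theta 9, Delta 1 (total 36).
Zeta receives 5.

5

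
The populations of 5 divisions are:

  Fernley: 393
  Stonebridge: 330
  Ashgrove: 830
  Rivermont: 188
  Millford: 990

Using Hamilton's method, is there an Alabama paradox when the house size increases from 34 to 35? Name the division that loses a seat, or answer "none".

At 34 seats: Fernley 5, Stonebridge 4, Ashgrove 10, Rivermont 3, Millford 12.
At 35 seats: Fernley 5, Stonebridge 4, Ashgrove 11, Rivermont 2, Millford 13.
Rivermont drops from 3 to 2.

Rivermont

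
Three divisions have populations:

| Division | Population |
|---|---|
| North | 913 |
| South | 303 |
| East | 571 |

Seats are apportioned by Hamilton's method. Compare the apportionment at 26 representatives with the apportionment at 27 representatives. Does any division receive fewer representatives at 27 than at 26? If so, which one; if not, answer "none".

At 26 seats: North 13, South 5, East 8.
At 27 seats: North 14, South 4, East 9.
South drops from 5 to 4.

South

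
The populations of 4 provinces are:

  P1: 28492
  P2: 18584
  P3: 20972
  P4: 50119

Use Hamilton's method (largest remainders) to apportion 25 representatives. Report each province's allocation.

The standard divisor is 118167/25 ≈ 4726.68.
Standard quotas: P1 6.0279, P2 3.9317, P3 4.4369, P4 10.6034.
Lower quotas: P1 6, P2 3, P3 4, P4 10 (sum 23, leaving 2 seats).
Remainders in descending order: P2 0.9317, P4 0.6034, P3 0.4369, P1 0.0279.
The surplus seats go to P2, P4.

P1 6, P2 4, P3 4, P4 11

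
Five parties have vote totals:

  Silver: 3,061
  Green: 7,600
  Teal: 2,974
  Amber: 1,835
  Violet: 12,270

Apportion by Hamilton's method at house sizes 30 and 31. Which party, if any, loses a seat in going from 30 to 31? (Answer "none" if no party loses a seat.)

At 30 seats: Silver 4, Green 8, Teal 3, Amber 2, Violet 13.
At 31 seats: Silver 3, Green 9, Teal 3, Amber 2, Violet 14.
Silver drops from 4 to 3.

Silver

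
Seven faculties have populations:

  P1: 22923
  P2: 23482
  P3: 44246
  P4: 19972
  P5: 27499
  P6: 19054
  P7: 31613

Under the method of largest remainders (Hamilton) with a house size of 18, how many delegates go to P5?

Standard divisor: 188789 ÷ 18 ≈ 10488.278.
Standard quotas: P1 2.1856, P2 2.2389, P3 4.2186, P4 1.9042, P5 2.6219, P6 1.8167, P7 3.0141.
Lower quotas: P1 2, P2 2, P3 4, P4 1, P5 2, P6 1, P7 3 (sum 15, leaving 3 seats).
Remainders in descending order: P4 0.9042, P6 0.8167, P5 0.6219, P2 0.2389, P3 0.2186, P1 0.1856, P7 0.0141.
Largest remainders: P4, P6, P5 receive the extra seats.
P5 receives 3.

3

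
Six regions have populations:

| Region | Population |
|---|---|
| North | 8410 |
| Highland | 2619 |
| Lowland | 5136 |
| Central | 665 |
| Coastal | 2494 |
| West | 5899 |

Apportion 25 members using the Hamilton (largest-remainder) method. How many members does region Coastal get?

The standard divisor is 25223/25 ≈ 1008.92.
Standard quotas: North 8.3356, Highland 2.5958, Lowland 5.0906, Central 0.6591, Coastal 2.4720, West 5.8468.
Lower quotas: North 8, Highland 2, Lowland 5, Central 0, Coastal 2, West 5 (sum 22, leaving 3 seats).
Remainders in descending order: West 0.8468, Central 0.6591, Highland 0.5958, Coastal 0.4720, North 0.3356, Lowland 0.0906.
Largest remainders: West, Central, Highland receive the extra seats.
Coastal receives 2.

2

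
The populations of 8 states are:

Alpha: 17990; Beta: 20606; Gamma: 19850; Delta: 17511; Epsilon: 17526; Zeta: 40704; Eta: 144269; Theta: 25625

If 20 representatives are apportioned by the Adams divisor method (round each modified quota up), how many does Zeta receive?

Standard divisor 304081/20 ≈ 15204.05; standard quotas: Alpha 1.183, Beta 1.355, Gamma 1.306, Delta 1.152, Epsilon 1.153, Zeta 2.677, Eta 9.489, Theta 1.685.
Rounding up gives 2, 2, 2, 2, 2, 3, 10, 2 = 25 seats, so the divisor must be adjusted.
With modified divisor 18900: modified quotas Alpha 0.952, Beta 1.090, Gamma 1.050, Delta 0.927, Epsilon 0.927, Zeta 2.154, Eta 7.633, Theta 1.356.
Rounding up: Alpha 1, Beta 2, Gamma 2, Delta 1, Epsilon 1, Zeta 3, Eta 8, Theta 2 (total 20).
Zeta receives 3.

3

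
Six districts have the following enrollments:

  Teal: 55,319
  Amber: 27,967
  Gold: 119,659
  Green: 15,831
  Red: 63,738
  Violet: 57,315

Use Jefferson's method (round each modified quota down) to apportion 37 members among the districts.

Standard divisor 339829/37 ≈ 9184.568; standard quotas: Teal 6.023, Amber 3.045, Gold 13.028, Green 1.724, Red 6.940, Violet 6.240.
Rounding down gives 6, 3, 13, 1, 6, 6 = 35 seats, so the divisor must be adjusted.
With modified divisor 8400: modified quotas Teal 6.586, Amber 3.329, Gold 14.245, Green 1.885, Red 7.588, Violet 6.823.
Rounding down: Teal 6, Amber 3, Gold 14, Green 1, Red 7, Violet 6 (total 37).

Teal: 6, Amber: 3, Gold: 14, Green: 1, Red: 7, Violet: 6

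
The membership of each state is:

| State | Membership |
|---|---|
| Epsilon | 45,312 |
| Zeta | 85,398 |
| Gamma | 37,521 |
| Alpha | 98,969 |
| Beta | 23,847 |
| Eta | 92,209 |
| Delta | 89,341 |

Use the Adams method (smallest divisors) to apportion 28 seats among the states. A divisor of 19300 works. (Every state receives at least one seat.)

With modified divisor 19300: modified quotas Epsilon 2.348, Zeta 4.425, Gamma 1.944, Alpha 5.128, Beta 1.236, Eta 4.778, Delta 4.629.
Rounding up: Epsilon 3, Zeta 5, Gamma 2, Alpha 6, Beta 2, Eta 5, Delta 5 (total 28).

Epsilon=3, Zeta=5, Gamma=2, Alpha=6, Beta=2, Eta=5, Delta=5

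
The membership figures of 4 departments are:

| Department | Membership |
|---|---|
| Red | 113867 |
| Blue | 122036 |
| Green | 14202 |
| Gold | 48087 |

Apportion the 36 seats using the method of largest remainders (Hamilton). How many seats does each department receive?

Red: 14, Blue: 15, Green: 1, Gold: 6

The standard divisor is 298192/36 ≈ 8283.111.
Standard quotas: Red 13.7469, Blue 14.7331, Green 1.7146, Gold 5.8054.
Lower quotas: Red 13, Blue 14, Green 1, Gold 5 (sum 33, leaving 3 seats).
Remainders in descending order: Gold 0.8054, Red 0.7469, Blue 0.7331, Green 0.7146.
Largest remainders: Gold, Red, Blue receive the extra seats.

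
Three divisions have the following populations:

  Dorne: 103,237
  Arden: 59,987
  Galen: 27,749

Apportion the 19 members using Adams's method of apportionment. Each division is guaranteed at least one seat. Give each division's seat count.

Standard divisor 190973/19 ≈ 10051.211; standard quotas: Dorne 10.271, Arden 5.968, Galen 2.761.
Rounding up gives 11, 6, 3 = 20 seats, so the divisor must be adjusted.
With modified divisor 10900: modified quotas Dorne 9.471, Arden 5.503, Galen 2.546.
Rounding up: Dorne 10, Arden 6, Galen 3 (total 19).

Dorne 10; Arden 6; Galen 3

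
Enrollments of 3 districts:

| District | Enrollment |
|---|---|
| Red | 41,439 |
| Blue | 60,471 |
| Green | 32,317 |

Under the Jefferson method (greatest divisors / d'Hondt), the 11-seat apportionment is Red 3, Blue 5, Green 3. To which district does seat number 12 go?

Priority for the next seat is population ÷ (current seats + 1).
Priorities: Red 10359.750, Blue 10078.500, Green 8079.250.
Highest priority: Red.

Red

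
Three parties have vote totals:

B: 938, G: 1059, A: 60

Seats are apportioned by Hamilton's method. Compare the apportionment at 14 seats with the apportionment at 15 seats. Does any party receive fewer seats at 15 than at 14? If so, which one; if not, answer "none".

At 14 seats: B 6, G 7, A 1.
At 15 seats: B 7, G 8, A 0.
A drops from 1 to 0.

A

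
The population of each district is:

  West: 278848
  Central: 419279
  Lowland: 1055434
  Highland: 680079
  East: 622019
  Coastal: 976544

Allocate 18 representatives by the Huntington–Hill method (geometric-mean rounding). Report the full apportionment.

West 1, Central 2, Lowland 5, Highland 3, East 3, Coastal 4

With divisor 227182: modified quotas West 1.227, Central 1.846, Lowland 4.646, Highland 2.994, East 2.738, Coastal 4.299.
Geometric-mean thresholds: West √(1·2)=1.414, Central √(1·2)=1.414, Lowland √(4·5)=4.472, Highland √(2·3)=2.449, East √(2·3)=2.449, Coastal √(4·5)=4.472.
Each quota rounded against its threshold gives West 1, Central 2, Lowland 5, Highland 3, East 3, Coastal 4 (total 18).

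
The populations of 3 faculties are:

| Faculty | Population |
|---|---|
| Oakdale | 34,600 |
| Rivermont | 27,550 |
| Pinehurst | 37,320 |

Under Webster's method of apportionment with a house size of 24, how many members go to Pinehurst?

9

Standard divisor 99470/24 ≈ 4144.583; standard quotas: Oakdale 8.348, Rivermont 6.647, Pinehurst 9.005.
Rounding to the nearest integer gives Oakdale 8, Rivermont 7, Pinehurst 9 — total 24, matching the house size, so no adjustment is needed.
Pinehurst receives 9.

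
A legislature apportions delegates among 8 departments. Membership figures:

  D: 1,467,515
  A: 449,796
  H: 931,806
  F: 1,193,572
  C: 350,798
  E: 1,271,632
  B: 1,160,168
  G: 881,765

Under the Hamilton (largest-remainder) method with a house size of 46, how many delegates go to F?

Total 7707052; standard divisor 7707052/46 ≈ 167544.609.
Standard quotas: D 8.7590, A 2.6846, H 5.5615, F 7.1239, C 2.0938, E 7.5898, B 6.9245, G 5.2629.
Lower quotas: D 8, A 2, H 5, F 7, C 2, E 7, B 6, G 5 (sum 42, leaving 4 seats).
Remainders in descending order: B 0.9245, D 0.7590, A 0.6846, E 0.5898, H 0.5615, G 0.2629, F 0.1239, C 0.0938.
Largest remainders: B, D, A, E receive the extra seats.
F receives 7.

7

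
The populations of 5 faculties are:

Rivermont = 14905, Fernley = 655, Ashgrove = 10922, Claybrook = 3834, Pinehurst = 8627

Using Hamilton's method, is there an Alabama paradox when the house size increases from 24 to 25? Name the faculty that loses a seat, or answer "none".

Fernley

At 24 seats: Rivermont 9, Fernley 1, Ashgrove 7, Claybrook 2, Pinehurst 5.
At 25 seats: Rivermont 10, Fernley 0, Ashgrove 7, Claybrook 2, Pinehurst 6.
Fernley drops from 1 to 0.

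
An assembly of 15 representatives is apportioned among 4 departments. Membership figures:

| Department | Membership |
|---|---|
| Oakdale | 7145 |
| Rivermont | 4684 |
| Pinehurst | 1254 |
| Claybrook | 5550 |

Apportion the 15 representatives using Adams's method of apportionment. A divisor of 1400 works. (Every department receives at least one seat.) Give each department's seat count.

Oakdale=6; Rivermont=4; Pinehurst=1; Claybrook=4

With modified divisor 1400: modified quotas Oakdale 5.104, Rivermont 3.346, Pinehurst 0.896, Claybrook 3.964.
Rounding up: Oakdale 6, Rivermont 4, Pinehurst 1, Claybrook 4 (total 15).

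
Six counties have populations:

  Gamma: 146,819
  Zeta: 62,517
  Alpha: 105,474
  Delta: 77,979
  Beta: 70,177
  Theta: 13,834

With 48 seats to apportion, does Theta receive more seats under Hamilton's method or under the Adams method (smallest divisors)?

Adams

Hamilton: Gamma 15, Zeta 6, Alpha 11, Delta 8, Beta 7, Theta 1.
Adams: Gamma 14, Zeta 6, Alpha 11, Delta 8, Beta 7, Theta 2.
Theta gets 1 under Hamilton and 2 under Adams.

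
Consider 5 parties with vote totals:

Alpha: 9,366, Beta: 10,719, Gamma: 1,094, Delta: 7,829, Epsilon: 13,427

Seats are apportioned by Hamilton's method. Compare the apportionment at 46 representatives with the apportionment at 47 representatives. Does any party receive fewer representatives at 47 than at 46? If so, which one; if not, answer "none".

none

At 46 seats: Alpha 10, Beta 12, Gamma 1, Delta 8, Epsilon 15.
At 47 seats: Alpha 10, Beta 12, Gamma 1, Delta 9, Epsilon 15.
No party's allocation decreased.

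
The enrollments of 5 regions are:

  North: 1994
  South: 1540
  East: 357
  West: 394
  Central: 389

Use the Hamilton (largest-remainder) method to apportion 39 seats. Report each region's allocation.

North 17, South 13, East 3, West 3, Central 3

Total 4674; standard divisor 4674/39 ≈ 119.846.
Standard quotas: North 16.638, South 12.850, East 2.979, West 3.288, Central 3.246.
Lower quotas: North 16, South 12, East 2, West 3, Central 3 (sum 36, leaving 3 seats).
Remainders in descending order: East 0.979, South 0.850, North 0.638, West 0.288, Central 0.246.
Largest remainders: East, South, North receive the extra seats.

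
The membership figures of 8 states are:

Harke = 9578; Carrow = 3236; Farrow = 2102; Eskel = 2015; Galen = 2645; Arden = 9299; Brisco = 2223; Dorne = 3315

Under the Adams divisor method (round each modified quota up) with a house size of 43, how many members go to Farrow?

3

Standard divisor 34413/43 ≈ 800.302; standard quotas: Harke 11.968, Carrow 4.043, Farrow 2.627, Eskel 2.518, Galen 3.305, Arden 11.619, Brisco 2.778, Dorne 4.142.
Rounding up gives 12, 5, 3, 3, 4, 12, 3, 5 = 47 seats, so the divisor must be adjusted.
With modified divisor 874.01: modified quotas Harke 10.959, Carrow 3.702, Farrow 2.405, Eskel 2.305, Galen 3.026, Arden 10.639, Brisco 2.543, Dorne 3.793.
Rounding up: Harke 11, Carrow 4, Farrow 3, Eskel 3, Galen 4, Arden 11, Brisco 3, Dorne 4 (total 43).
Farrow receives 3.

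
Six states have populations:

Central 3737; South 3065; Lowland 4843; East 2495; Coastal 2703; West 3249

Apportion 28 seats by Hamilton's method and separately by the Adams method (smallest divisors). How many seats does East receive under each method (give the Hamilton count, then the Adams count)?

3 and 4

Hamilton: Central 5, South 4, Lowland 7, East 3, Coastal 4, West 5.
Adams: Central 5, South 4, Lowland 6, East 4, Coastal 4, West 5.
East gets 3 under Hamilton and 4 under Adams.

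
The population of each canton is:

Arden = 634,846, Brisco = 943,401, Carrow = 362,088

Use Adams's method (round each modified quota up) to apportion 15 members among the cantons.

Arden=5, Brisco=7, Carrow=3

Standard divisor 1940335/15 ≈ 129355.667; standard quotas: Arden 4.908, Brisco 7.293, Carrow 2.799.
Rounding up gives 5, 8, 3 = 16 seats, so the divisor must be adjusted.
With modified divisor 146000: modified quotas Arden 4.348, Brisco 6.462, Carrow 2.480.
Rounding up: Arden 5, Brisco 7, Carrow 3 (total 15).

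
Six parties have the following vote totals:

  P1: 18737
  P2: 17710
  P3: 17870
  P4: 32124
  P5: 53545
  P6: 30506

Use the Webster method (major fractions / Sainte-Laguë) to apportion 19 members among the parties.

P1: 2, P2: 2, P3: 2, P4: 4, P5: 6, P6: 3

Standard divisor 170492/19 ≈ 8973.263; standard quotas: P1 2.088, P2 1.974, P3 1.991, P4 3.580, P5 5.967, P6 3.400.
Rounding to the nearest integer gives P1 2, P2 2, P3 2, P4 4, P5 6, P6 3 — total 19, matching the house size, so no adjustment is needed.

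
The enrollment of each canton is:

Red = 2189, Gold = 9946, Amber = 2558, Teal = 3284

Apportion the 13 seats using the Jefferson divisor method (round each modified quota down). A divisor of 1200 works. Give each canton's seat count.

With modified divisor 1200: modified quotas Red 1.824, Gold 8.288, Amber 2.132, Teal 2.737.
Rounding down: Red 1, Gold 8, Amber 2, Teal 2 (total 13).

Red=1, Gold=8, Amber=2, Teal=2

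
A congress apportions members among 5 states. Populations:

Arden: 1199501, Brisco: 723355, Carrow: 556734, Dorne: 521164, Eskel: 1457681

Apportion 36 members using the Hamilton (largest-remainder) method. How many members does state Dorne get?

4

The standard divisor is 4458435/36 ≈ 123845.417.
Standard quotas: Arden 9.6855, Brisco 5.8408, Carrow 4.4954, Dorne 4.2082, Eskel 11.7702.
Lower quotas: Arden 9, Brisco 5, Carrow 4, Dorne 4, Eskel 11 (sum 33, leaving 3 seats).
Remainders in descending order: Brisco 0.8408, Eskel 0.7702, Arden 0.6855, Carrow 0.4954, Dorne 0.2082.
Largest remainders: Brisco, Eskel, Arden receive the extra seats.
Dorne receives 4.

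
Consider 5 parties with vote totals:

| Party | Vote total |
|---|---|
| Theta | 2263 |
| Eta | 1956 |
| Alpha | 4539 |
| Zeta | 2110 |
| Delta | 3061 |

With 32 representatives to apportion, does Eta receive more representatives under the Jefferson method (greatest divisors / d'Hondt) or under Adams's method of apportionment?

Jefferson: Theta 5, Eta 4, Alpha 11, Zeta 5, Delta 7.
Adams: Theta 5, Eta 5, Alpha 10, Zeta 5, Delta 7.
Eta gets 4 under Jefferson and 5 under Adams.

Adams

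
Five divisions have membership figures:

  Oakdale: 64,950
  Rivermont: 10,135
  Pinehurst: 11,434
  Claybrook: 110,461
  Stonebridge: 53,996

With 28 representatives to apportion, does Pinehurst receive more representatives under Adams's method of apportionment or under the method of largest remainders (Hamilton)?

Adams: Oakdale 7, Rivermont 2, Pinehurst 2, Claybrook 11, Stonebridge 6.
Hamilton: Oakdale 7, Rivermont 1, Pinehurst 1, Claybrook 13, Stonebridge 6.
Pinehurst gets 2 under Adams and 1 under Hamilton.

Adams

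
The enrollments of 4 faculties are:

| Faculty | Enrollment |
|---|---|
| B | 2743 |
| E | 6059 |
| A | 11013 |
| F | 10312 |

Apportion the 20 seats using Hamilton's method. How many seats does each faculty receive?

Standard divisor: 30127 ÷ 20 ≈ 1506.35.
Standard quotas: B 1.8210, E 4.0223, A 7.3110, F 6.8457.
Lower quotas: B 1, E 4, A 7, F 6 (sum 18, leaving 2 seats).
Remainders in descending order: F 0.8457, B 0.8210, A 0.3110, E 0.0223.
Largest remainders: F, B receive the extra seats.

B=2; E=4; A=7; F=7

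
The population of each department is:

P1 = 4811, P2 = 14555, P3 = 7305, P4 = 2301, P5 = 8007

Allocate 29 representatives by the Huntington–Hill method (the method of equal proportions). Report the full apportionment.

P1: 4; P2: 11; P3: 6; P4: 2; P5: 6

With divisor 1300: modified quotas P1 3.701, P2 11.196, P3 5.619, P4 1.770, P5 6.159.
Geometric-mean thresholds: P1 √(3·4)=3.464, P2 √(11·12)=11.489, P3 √(5·6)=5.477, P4 √(1·2)=1.414, P5 √(6·7)=6.481.
Each quota rounded against its threshold gives P1 4, P2 11, P3 6, P4 2, P5 6 (total 29).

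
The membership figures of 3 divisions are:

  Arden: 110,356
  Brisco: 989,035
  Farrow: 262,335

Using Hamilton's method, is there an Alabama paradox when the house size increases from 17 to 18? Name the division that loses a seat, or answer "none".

Arden

At 17 seats: Arden 2, Brisco 12, Farrow 3.
At 18 seats: Arden 1, Brisco 13, Farrow 4.
Arden drops from 2 to 1.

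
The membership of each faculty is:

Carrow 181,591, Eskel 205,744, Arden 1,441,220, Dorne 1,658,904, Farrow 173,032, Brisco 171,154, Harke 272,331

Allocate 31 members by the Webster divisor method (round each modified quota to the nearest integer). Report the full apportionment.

Standard divisor 4103976/31 ≈ 132386.323; standard quotas: Carrow 1.372, Eskel 1.554, Arden 10.886, Dorne 12.531, Farrow 1.307, Brisco 1.293, Harke 2.057.
Rounding to the nearest integer gives Carrow 1, Eskel 2, Arden 11, Dorne 13, Farrow 1, Brisco 1, Harke 2 — total 31, matching the house size, so no adjustment is needed.

Carrow 1; Eskel 2; Arden 11; Dorne 13; Farrow 1; Brisco 1; Harke 2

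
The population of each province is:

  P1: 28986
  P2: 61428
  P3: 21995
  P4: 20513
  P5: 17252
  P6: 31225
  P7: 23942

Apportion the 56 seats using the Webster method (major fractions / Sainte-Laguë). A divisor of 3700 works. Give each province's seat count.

P1 8, P2 17, P3 6, P4 6, P5 5, P6 8, P7 6

With modified divisor 3700: modified quotas P1 7.834, P2 16.602, P3 5.945, P4 5.544, P5 4.663, P6 8.439, P7 6.471.
Rounding to the nearest integer: P1 8, P2 17, P3 6, P4 6, P5 5, P6 8, P7 6 (total 56).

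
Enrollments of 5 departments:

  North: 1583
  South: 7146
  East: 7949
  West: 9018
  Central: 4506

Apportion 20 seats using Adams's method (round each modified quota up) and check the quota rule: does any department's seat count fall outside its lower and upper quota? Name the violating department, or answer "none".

Standard quotas: North 1.048, South 4.732, East 5.264, West 5.972, Central 2.984.
Adams allocation: North 1, South 5, East 5, West 6, Central 3.
Every allocation lies between the lower and upper quota.

none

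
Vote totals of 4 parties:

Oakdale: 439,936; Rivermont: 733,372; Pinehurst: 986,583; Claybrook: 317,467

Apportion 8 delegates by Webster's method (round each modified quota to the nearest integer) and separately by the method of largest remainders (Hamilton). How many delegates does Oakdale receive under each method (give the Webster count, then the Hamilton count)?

1 and 2

Webster: Oakdale 1, Rivermont 3, Pinehurst 3, Claybrook 1.
Hamilton: Oakdale 2, Rivermont 2, Pinehurst 3, Claybrook 1.
Oakdale gets 1 under Webster and 2 under Hamilton.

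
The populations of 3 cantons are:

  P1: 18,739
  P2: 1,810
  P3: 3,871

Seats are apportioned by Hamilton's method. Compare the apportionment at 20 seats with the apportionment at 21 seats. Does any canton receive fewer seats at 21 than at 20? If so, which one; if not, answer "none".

At 20 seats: P1 15, P2 2, P3 3.
At 21 seats: P1 16, P2 2, P3 3.
No canton's allocation decreased.

none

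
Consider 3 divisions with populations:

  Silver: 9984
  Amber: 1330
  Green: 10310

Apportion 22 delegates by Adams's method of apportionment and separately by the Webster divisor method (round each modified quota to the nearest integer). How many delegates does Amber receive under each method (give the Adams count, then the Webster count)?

Adams: Silver 10, Amber 2, Green 10.
Webster: Silver 10, Amber 1, Green 11.
Amber gets 2 under Adams and 1 under Webster.

2 and 1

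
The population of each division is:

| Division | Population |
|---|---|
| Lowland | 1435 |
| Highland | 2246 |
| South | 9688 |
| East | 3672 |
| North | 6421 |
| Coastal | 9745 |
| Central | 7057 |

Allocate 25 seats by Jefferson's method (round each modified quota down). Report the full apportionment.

Lowland: 1, Highland: 1, South: 6, East: 2, North: 4, Coastal: 6, Central: 5

Standard divisor 40264/25 ≈ 1610.56; standard quotas: Lowland 0.891, Highland 1.395, South 6.015, East 2.280, North 3.987, Coastal 6.051, Central 4.382.
Rounding down gives 0, 1, 6, 2, 3, 6, 4 = 22 seats, so the divisor must be adjusted.
With modified divisor 1400: modified quotas Lowland 1.025, Highland 1.604, South 6.920, East 2.623, North 4.586, Coastal 6.961, Central 5.041.
Rounding down: Lowland 1, Highland 1, South 6, East 2, North 4, Coastal 6, Central 5 (total 25).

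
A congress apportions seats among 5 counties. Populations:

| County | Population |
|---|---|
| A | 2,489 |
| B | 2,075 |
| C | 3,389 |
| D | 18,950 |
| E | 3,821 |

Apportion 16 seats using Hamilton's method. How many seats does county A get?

1

Standard divisor: 30724 ÷ 16 ≈ 1920.25.
Standard quotas: A 1.2962, B 1.0806, C 1.7649, D 9.8685, E 1.9898.
Lower quotas: A 1, B 1, C 1, D 9, E 1 (sum 13, leaving 3 seats).
Remainders in descending order: E 0.9898, D 0.8685, C 0.7649, A 0.2962, B 0.0806.
The surplus seats go to E, D, C.
A receives 1.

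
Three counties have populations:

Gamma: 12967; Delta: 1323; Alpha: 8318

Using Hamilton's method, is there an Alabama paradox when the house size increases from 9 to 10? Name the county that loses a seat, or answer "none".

Delta

At 9 seats: Gamma 5, Delta 1, Alpha 3.
At 10 seats: Gamma 6, Delta 0, Alpha 4.
Delta drops from 1 to 0.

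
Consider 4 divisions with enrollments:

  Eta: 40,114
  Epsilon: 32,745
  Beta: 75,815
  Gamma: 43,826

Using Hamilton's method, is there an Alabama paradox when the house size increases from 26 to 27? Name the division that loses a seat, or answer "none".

At 26 seats: Eta 5, Epsilon 5, Beta 10, Gamma 6.
At 27 seats: Eta 6, Epsilon 4, Beta 11, Gamma 6.
Epsilon drops from 5 to 4.

Epsilon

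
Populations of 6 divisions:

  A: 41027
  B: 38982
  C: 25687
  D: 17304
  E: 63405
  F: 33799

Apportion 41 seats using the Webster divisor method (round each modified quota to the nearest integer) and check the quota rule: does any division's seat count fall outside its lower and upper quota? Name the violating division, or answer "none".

none

Standard quotas: A 7.639, B 7.258, C 4.783, D 3.222, E 11.805, F 6.293.
Webster allocation: A 8, B 7, C 5, D 3, E 12, F 6.
Every allocation lies between the lower and upper quota.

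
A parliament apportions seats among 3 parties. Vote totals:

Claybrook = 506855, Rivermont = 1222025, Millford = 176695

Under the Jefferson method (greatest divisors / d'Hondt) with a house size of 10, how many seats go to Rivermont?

Standard divisor 1905575/10 ≈ 190557.5; standard quotas: Claybrook 2.660, Rivermont 6.413, Millford 0.927.
Rounding down gives 2, 6, 0 = 8 seats, so the divisor must be adjusted.
With modified divisor 171800: modified quotas Claybrook 2.950, Rivermont 7.113, Millford 1.028.
Rounding down: Claybrook 2, Rivermont 7, Millford 1 (total 10).
Rivermont receives 7.

7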